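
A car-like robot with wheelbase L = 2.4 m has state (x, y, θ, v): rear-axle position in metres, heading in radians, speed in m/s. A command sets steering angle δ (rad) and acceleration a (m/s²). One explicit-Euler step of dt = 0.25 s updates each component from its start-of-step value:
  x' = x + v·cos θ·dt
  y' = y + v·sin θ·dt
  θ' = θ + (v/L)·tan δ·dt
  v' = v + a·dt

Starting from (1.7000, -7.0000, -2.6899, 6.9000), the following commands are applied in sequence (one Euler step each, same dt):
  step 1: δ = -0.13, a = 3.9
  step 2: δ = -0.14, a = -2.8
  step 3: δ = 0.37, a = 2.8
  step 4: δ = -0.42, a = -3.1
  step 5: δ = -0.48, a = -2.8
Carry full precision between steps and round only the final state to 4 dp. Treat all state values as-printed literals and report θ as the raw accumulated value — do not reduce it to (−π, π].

(-6.8849, -10.1638, -3.3609, 6.4000)

after step 1 (δ=-0.13, a=3.9): (0.148001, -7.752944, -2.783867, 7.875000)
after step 2 (δ=-0.14, a=-2.8): (-1.696119, -8.442290, -2.899467, 7.175000)
after step 3 (δ=0.37, a=2.8): (-3.437546, -8.872371, -2.609580, 7.875000)
after step 4 (δ=-0.42, a=-3.1): (-5.134191, -9.871057, -2.975909, 7.100000)
after step 5 (δ=-0.48, a=-2.8): (-6.884884, -10.163801, -3.360944, 6.400000)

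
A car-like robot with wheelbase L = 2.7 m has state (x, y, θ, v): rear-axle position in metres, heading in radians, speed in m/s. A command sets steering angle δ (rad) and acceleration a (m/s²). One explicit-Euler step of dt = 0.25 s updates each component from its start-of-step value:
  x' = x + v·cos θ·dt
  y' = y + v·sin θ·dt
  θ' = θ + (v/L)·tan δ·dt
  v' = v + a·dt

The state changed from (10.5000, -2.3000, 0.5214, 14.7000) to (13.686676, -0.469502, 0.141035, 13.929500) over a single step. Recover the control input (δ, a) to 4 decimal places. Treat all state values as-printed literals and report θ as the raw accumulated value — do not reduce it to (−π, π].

a = (v'−v)/dt = (-0.770500)/0.25 = -3.0820
Δθ = θ'−θ = -0.380365;  (v·dt/L) = 14.7000·0.25/2.7 = 1.361111
tan δ = Δθ·L/(v·dt) = -0.279452  →  δ = -0.2725

δ = -0.2725, a = -3.0820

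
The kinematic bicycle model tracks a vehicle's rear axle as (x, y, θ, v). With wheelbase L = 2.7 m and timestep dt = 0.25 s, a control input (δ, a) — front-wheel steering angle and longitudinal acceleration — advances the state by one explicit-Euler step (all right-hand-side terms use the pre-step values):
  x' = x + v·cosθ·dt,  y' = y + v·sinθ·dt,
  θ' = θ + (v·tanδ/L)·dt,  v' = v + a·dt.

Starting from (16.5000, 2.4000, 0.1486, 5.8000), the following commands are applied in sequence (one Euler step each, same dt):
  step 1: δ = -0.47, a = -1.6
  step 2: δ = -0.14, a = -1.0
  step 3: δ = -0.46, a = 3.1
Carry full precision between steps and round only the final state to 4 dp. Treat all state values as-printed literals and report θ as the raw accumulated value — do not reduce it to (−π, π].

after step 1 (δ=-0.47, a=-1.6): (17.934020, 2.614678, -0.124197, 5.400000)
after step 2 (δ=-0.14, a=-1.0): (19.273622, 2.447443, -0.194657, 5.150000)
after step 3 (δ=-0.46, a=3.1): (20.536806, 2.198402, -0.430913, 5.925000)

(20.5368, 2.1984, -0.4309, 5.9250)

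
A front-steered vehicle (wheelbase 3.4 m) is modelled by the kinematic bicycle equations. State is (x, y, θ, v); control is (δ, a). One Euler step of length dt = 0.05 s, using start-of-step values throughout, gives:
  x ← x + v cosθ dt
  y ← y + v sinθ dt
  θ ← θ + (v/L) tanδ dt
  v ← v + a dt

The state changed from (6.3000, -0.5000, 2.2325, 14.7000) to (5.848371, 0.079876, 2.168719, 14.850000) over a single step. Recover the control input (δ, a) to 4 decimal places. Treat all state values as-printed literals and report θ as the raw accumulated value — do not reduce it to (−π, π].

δ = -0.2869, a = 3.0000

a = (v'−v)/dt = (0.150000)/0.05 = 3.0000
Δθ = θ'−θ = -0.063781;  (v·dt/L) = 14.7000·0.05/3.4 = 0.216176
tan δ = Δθ·L/(v·dt) = -0.295041  →  δ = -0.2869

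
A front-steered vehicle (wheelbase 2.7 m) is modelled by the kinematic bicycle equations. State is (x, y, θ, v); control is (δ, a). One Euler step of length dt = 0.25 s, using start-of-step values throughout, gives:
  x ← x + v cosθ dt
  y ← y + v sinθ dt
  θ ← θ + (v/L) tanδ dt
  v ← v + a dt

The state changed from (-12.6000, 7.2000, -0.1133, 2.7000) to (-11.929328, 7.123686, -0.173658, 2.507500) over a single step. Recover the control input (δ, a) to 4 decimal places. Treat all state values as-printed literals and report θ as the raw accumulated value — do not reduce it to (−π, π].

a = (v'−v)/dt = (-0.192500)/0.25 = -0.7700
Δθ = θ'−θ = -0.060358;  (v·dt/L) = 2.7000·0.25/2.7 = 0.250000
tan δ = Δθ·L/(v·dt) = -0.241432  →  δ = -0.2369

δ = -0.2369, a = -0.7700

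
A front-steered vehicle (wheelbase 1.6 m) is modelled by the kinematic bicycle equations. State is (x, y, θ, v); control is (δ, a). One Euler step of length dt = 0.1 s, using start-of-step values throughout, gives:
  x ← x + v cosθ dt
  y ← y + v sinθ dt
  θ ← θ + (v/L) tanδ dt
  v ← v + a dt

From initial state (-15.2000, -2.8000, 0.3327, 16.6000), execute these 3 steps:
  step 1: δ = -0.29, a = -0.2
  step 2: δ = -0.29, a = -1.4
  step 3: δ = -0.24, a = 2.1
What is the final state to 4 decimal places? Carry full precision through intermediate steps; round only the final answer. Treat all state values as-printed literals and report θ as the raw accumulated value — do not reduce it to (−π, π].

(-10.3963, -2.6836, -0.5376, 16.6500)

after step 1 (δ=-0.29, a=-0.2): (-13.631028, -2.257850, 0.023097, 16.580000)
after step 2 (δ=-0.29, a=-1.4): (-11.973470, -2.219559, -0.286134, 16.440000)
after step 3 (δ=-0.24, a=2.1): (-10.396311, -2.683570, -0.537580, 16.650000)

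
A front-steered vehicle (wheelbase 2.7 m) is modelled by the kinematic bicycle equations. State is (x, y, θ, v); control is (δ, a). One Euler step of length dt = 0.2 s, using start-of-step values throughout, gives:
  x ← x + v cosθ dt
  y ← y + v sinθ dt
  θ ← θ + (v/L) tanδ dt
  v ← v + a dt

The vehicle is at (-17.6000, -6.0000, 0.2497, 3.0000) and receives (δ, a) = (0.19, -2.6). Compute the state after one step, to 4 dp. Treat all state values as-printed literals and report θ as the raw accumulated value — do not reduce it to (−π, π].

x' = -17.6000 + 3.0000·cos(0.2497)·0.2 = -17.0186
y' = -6.0000 + 3.0000·sin(0.2497)·0.2 = -5.8517
θ' = 0.2497 + (3.0000/2.7)·tan(0.19)·0.2 = 0.2924
v' = 3.0000 − 2.6000·0.2 = 2.4800

(-17.0186, -5.8517, 0.2924, 2.4800)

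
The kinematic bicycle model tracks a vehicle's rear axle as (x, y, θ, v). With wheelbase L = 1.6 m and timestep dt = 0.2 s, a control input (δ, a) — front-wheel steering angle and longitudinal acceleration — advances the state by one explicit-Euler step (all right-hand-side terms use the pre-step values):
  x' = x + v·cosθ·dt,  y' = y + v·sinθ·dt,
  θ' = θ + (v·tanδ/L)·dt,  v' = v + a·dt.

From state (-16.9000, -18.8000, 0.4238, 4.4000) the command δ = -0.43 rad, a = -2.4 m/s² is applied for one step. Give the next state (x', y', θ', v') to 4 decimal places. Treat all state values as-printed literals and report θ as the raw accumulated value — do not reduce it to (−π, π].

(-16.0979, -18.4381, 0.1716, 3.9200)

x' = -16.9000 + 4.4000·cos(0.4238)·0.2 = -16.0979
y' = -18.8000 + 4.4000·sin(0.4238)·0.2 = -18.4381
θ' = 0.4238 + (4.4000/1.6)·tan(-0.43)·0.2 = 0.1716
v' = 4.4000 − 2.4000·0.2 = 3.9200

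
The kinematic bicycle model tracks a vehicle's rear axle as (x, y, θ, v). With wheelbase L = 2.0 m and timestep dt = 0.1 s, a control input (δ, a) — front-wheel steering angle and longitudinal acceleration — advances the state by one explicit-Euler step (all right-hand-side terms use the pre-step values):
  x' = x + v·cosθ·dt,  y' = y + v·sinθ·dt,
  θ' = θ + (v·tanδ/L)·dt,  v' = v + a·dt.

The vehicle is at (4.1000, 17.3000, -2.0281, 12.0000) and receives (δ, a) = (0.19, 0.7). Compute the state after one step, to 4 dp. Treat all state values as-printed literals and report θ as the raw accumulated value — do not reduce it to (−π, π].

x' = 4.1000 + 12.0000·cos(-2.0281)·0.1 = 3.5702
y' = 17.3000 + 12.0000·sin(-2.0281)·0.1 = 16.2233
θ' = -2.0281 + (12.0000/2.0)·tan(0.19)·0.1 = -1.9127
v' = 12.0000 + 0.7000·0.1 = 12.0700

(3.5702, 16.2233, -1.9127, 12.0700)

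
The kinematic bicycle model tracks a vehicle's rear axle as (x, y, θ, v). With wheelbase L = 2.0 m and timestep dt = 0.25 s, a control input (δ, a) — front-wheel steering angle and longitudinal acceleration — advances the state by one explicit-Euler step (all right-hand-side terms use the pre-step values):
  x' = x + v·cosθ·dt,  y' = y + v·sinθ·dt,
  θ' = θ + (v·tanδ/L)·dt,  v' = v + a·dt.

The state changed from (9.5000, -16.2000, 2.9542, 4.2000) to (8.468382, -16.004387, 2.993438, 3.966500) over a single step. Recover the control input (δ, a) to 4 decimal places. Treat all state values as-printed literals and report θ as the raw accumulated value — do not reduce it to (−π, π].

δ = 0.0746, a = -0.9340

a = (v'−v)/dt = (-0.233500)/0.25 = -0.9340
Δθ = θ'−θ = 0.039238;  (v·dt/L) = 4.2000·0.25/2.0 = 0.525000
tan δ = Δθ·L/(v·dt) = 0.074739  →  δ = 0.0746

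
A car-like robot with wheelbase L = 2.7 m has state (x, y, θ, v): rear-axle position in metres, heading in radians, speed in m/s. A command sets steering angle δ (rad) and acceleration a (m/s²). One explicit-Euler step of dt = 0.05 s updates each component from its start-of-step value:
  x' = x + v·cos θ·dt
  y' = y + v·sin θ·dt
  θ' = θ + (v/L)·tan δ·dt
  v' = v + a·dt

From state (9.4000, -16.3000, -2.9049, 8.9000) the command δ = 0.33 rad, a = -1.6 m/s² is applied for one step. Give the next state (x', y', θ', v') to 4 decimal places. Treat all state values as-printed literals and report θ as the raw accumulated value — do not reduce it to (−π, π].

x' = 9.4000 + 8.9000·cos(-2.9049)·0.05 = 8.9674
y' = -16.3000 + 8.9000·sin(-2.9049)·0.05 = -16.4043
θ' = -2.9049 + (8.9000/2.7)·tan(0.33)·0.05 = -2.8484
v' = 8.9000 − 1.6000·0.05 = 8.8200

(8.9674, -16.4043, -2.8484, 8.8200)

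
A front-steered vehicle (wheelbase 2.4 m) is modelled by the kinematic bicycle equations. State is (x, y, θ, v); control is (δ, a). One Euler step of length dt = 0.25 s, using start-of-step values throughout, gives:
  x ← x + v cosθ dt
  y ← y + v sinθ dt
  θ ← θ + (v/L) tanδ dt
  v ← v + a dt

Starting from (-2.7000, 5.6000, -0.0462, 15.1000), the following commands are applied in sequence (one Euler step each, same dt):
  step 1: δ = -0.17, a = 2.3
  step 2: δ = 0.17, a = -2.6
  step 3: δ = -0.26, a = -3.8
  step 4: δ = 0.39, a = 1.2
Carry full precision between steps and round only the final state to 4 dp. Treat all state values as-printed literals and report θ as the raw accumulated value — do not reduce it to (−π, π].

after step 1 (δ=-0.17, a=2.3): (1.070972, 5.425657, -0.316202, 15.675000)
after step 2 (δ=0.17, a=-2.6): (4.795443, 4.207087, -0.035918, 15.025000)
after step 3 (δ=-0.26, a=-3.8): (8.549271, 4.072197, -0.452270, 14.075000)
after step 4 (δ=0.39, a=1.2): (11.714237, 2.534474, 0.150397, 14.375000)

(11.7142, 2.5345, 0.1504, 14.3750)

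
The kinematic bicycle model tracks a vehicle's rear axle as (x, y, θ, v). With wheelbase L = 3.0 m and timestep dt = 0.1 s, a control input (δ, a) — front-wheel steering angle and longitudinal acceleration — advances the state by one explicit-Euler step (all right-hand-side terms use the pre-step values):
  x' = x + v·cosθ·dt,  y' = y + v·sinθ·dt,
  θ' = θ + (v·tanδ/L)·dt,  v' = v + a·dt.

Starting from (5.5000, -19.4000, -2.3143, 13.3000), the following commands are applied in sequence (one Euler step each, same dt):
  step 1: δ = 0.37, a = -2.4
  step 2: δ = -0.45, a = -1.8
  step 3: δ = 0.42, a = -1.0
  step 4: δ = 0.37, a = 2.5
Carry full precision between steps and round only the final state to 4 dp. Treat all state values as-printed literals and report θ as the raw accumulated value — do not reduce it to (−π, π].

after step 1 (δ=0.37, a=-2.4): (4.599761, -20.379015, -2.142347, 13.060000)
after step 2 (δ=-0.45, a=-1.8): (3.893297, -21.477443, -2.352637, 12.880000)
after step 3 (δ=0.42, a=-1.0): (2.985789, -22.391431, -2.160909, 12.780000)
after step 4 (δ=0.37, a=2.5): (2.274641, -23.453293, -1.995679, 13.030000)

(2.2746, -23.4533, -1.9957, 13.0300)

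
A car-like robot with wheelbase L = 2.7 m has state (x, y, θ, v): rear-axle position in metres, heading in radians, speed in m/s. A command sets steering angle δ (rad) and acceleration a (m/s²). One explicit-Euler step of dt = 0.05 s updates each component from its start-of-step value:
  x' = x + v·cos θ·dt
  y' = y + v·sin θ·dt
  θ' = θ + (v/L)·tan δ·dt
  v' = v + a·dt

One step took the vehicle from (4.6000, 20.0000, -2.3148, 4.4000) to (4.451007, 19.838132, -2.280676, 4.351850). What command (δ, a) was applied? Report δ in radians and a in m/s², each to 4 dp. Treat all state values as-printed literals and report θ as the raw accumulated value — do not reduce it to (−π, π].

a = (v'−v)/dt = (-0.048150)/0.05 = -0.9630
Δθ = θ'−θ = 0.034124;  (v·dt/L) = 4.4000·0.05/2.7 = 0.081481
tan δ = Δθ·L/(v·dt) = 0.418795  →  δ = 0.3966

δ = 0.3966, a = -0.9630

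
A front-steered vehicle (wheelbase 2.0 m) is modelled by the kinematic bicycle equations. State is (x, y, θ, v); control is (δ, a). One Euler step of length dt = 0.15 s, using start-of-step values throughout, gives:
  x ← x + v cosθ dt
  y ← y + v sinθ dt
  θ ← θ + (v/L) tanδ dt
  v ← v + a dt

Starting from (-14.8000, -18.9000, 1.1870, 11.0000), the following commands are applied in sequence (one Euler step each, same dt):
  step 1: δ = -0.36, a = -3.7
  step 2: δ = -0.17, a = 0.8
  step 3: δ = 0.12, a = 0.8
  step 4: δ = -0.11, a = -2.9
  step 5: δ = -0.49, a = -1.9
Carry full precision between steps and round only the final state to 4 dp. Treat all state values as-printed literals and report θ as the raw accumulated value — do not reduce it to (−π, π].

(-9.8128, -12.8573, 0.3390, 9.9650)

after step 1 (δ=-0.36, a=-3.7): (-14.182169, -17.370038, 0.876468, 10.445000)
after step 2 (δ=-0.17, a=0.8): (-13.179653, -16.166016, 0.741996, 10.565000)
after step 3 (δ=0.12, a=0.8): (-12.011500, -15.095105, 0.837540, 10.685000)
after step 4 (δ=-0.11, a=-2.9): (-10.938791, -13.904263, 0.749032, 10.250000)
after step 5 (δ=-0.49, a=-1.9): (-9.812805, -12.857334, 0.338989, 9.965000)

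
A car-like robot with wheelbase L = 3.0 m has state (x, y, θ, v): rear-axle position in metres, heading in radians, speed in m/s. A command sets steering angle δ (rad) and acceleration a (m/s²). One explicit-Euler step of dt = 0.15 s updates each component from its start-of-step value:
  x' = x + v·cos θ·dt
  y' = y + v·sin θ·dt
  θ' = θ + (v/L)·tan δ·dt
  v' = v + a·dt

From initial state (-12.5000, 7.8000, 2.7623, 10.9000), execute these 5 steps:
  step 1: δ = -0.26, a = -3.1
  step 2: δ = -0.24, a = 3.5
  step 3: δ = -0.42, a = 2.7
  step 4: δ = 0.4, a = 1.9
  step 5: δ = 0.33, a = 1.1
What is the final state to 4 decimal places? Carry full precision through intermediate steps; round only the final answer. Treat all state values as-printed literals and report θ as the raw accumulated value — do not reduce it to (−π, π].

(-19.1291, 12.5847, 2.6847, 11.8150)

after step 1 (δ=-0.26, a=-3.1): (-14.018795, 8.405381, 2.617318, 10.435000)
after step 2 (δ=-0.24, a=3.5): (-15.373812, 9.188921, 2.489637, 10.960000)
after step 3 (δ=-0.42, a=2.7): (-16.680626, 10.186405, 2.244916, 11.365000)
after step 4 (δ=0.4, a=1.9): (-17.744747, 11.518253, 2.485168, 11.650000)
after step 5 (δ=0.33, a=1.1): (-19.129080, 12.584732, 2.684689, 11.815000)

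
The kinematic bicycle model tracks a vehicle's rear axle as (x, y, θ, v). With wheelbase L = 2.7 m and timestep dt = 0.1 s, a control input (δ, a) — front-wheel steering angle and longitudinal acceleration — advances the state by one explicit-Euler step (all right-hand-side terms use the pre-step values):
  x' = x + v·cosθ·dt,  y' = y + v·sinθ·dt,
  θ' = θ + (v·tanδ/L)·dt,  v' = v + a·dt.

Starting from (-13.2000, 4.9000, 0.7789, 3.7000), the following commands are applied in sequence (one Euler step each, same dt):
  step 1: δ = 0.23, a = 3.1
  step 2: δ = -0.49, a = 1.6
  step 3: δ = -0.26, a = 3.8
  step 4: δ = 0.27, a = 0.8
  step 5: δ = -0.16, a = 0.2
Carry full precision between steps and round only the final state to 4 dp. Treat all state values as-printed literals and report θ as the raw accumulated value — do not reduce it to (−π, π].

after step 1 (δ=0.23, a=3.1): (-12.936676, 5.159924, 0.810986, 4.010000)
after step 2 (δ=-0.49, a=1.6): (-12.660474, 5.450636, 0.731768, 4.170000)
after step 3 (δ=-0.26, a=3.8): (-12.350228, 5.729269, 0.690683, 4.550000)
after step 4 (δ=0.27, a=0.8): (-11.999509, 6.019133, 0.737322, 4.630000)
after step 5 (δ=-0.16, a=0.2): (-11.656763, 6.330412, 0.709648, 4.650000)

(-11.6568, 6.3304, 0.7096, 4.6500)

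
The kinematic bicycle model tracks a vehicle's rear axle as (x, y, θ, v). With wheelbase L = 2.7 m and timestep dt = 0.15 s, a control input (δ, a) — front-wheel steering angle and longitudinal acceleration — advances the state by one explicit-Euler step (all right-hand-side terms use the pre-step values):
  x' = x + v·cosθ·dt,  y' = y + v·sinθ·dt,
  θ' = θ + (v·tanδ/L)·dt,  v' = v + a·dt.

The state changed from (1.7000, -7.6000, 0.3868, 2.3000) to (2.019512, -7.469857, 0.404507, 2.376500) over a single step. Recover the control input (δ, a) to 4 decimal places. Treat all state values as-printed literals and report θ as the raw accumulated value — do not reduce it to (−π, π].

δ = 0.1377, a = 0.5100

a = (v'−v)/dt = (0.076500)/0.15 = 0.5100
Δθ = θ'−θ = 0.017707;  (v·dt/L) = 2.3000·0.15/2.7 = 0.127778
tan δ = Δθ·L/(v·dt) = 0.138577  →  δ = 0.1377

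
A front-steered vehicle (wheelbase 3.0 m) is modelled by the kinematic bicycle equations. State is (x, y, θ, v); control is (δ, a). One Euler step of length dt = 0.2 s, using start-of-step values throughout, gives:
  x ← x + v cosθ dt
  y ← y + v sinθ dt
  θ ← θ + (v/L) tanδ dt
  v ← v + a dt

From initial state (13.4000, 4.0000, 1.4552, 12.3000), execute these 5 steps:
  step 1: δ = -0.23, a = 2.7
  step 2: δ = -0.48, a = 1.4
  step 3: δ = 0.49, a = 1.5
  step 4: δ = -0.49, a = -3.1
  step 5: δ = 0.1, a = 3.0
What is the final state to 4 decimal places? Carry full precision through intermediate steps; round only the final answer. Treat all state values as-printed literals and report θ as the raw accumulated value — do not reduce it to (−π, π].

after step 1 (δ=-0.23, a=2.7): (13.683734, 6.443582, 1.263202, 12.840000)
after step 2 (δ=-0.48, a=1.4): (14.461238, 8.891053, 0.817560, 13.120000)
after step 3 (δ=0.49, a=1.5): (16.256063, 10.805205, 1.284096, 13.420000)
after step 4 (δ=-0.49, a=-3.1): (17.015067, 13.379650, 0.806892, 12.800000)
after step 5 (δ=0.1, a=3.0): (18.785938, 15.228330, 0.892511, 13.400000)

(18.7859, 15.2283, 0.8925, 13.4000)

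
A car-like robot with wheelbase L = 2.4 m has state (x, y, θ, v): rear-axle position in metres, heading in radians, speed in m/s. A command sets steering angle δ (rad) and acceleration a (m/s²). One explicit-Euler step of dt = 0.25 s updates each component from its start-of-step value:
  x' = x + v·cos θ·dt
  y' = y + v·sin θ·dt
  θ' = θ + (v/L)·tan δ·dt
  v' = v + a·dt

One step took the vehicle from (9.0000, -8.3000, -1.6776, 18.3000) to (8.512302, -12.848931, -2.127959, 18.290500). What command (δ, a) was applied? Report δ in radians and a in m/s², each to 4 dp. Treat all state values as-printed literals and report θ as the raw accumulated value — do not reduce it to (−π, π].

a = (v'−v)/dt = (-0.009500)/0.25 = -0.0380
Δθ = θ'−θ = -0.450359;  (v·dt/L) = 18.3000·0.25/2.4 = 1.906250
tan δ = Δθ·L/(v·dt) = -0.236254  →  δ = -0.2320

δ = -0.2320, a = -0.0380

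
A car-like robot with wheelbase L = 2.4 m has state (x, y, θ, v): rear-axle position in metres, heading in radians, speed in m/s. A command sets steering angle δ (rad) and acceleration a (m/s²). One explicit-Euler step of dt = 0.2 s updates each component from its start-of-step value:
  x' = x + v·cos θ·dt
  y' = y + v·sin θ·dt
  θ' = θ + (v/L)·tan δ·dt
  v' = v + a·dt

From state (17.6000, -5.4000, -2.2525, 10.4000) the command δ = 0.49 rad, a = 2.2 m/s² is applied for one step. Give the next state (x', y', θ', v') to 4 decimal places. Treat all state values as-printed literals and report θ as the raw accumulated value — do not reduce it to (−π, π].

(16.2894, -7.0151, -1.7902, 10.8400)

x' = 17.6000 + 10.4000·cos(-2.2525)·0.2 = 16.2894
y' = -5.4000 + 10.4000·sin(-2.2525)·0.2 = -7.0151
θ' = -2.2525 + (10.4000/2.4)·tan(0.49)·0.2 = -1.7902
v' = 10.4000 + 2.2000·0.2 = 10.8400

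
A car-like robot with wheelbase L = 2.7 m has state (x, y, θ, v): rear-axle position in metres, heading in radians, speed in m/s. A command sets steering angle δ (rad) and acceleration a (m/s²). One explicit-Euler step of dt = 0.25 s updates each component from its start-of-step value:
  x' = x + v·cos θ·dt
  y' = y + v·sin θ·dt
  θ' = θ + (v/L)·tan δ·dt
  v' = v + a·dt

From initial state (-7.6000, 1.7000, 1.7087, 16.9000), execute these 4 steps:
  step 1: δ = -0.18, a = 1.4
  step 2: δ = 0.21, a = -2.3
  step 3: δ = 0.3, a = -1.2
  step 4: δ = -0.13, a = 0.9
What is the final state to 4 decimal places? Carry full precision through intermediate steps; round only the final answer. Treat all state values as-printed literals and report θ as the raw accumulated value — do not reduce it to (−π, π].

after step 1 (δ=-0.18, a=1.4): (-8.180798, 5.884889, 1.423951, 17.250000)
after step 2 (δ=0.21, a=-2.3): (-7.549803, 10.150977, 1.764387, 16.675000)
after step 3 (δ=0.3, a=-1.2): (-8.351803, 14.241853, 2.241997, 16.375000)
after step 4 (δ=-0.13, a=0.9): (-10.897814, 17.447569, 2.043772, 16.600000)

(-10.8978, 17.4476, 2.0438, 16.6000)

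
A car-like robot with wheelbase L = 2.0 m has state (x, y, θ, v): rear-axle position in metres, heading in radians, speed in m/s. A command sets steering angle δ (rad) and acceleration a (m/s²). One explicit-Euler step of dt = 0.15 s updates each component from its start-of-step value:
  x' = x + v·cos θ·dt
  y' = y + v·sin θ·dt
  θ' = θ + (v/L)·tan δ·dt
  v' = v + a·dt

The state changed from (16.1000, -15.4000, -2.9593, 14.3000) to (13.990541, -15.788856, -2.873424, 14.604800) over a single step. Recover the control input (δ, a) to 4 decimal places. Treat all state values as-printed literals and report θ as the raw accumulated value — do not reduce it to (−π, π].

δ = 0.0799, a = 2.0320

a = (v'−v)/dt = (0.304800)/0.15 = 2.0320
Δθ = θ'−θ = 0.085876;  (v·dt/L) = 14.3000·0.15/2.0 = 1.072500
tan δ = Δθ·L/(v·dt) = 0.080071  →  δ = 0.0799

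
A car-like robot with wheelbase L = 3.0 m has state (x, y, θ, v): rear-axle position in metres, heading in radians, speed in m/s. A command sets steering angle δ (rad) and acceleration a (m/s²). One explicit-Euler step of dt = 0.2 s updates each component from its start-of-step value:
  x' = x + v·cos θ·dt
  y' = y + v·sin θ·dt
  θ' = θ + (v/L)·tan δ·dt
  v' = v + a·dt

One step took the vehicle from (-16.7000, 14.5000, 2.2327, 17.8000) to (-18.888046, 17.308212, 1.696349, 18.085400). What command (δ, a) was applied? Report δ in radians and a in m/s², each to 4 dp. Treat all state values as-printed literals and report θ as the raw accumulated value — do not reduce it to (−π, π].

a = (v'−v)/dt = (0.285400)/0.2 = 1.4270
Δθ = θ'−θ = -0.536351;  (v·dt/L) = 17.8000·0.2/3.0 = 1.186667
tan δ = Δθ·L/(v·dt) = -0.451981  →  δ = -0.4245

δ = -0.4245, a = 1.4270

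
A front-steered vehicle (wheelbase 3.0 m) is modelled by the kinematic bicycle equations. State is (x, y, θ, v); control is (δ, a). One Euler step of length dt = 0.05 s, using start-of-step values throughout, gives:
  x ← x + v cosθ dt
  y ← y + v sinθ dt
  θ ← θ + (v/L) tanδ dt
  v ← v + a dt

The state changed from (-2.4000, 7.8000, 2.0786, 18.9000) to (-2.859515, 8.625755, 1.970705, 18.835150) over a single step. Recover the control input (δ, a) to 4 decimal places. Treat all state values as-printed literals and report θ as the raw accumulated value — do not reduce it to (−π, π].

δ = -0.3300, a = -1.2970

a = (v'−v)/dt = (-0.064850)/0.05 = -1.2970
Δθ = θ'−θ = -0.107895;  (v·dt/L) = 18.9000·0.05/3.0 = 0.315000
tan δ = Δθ·L/(v·dt) = -0.342524  →  δ = -0.3300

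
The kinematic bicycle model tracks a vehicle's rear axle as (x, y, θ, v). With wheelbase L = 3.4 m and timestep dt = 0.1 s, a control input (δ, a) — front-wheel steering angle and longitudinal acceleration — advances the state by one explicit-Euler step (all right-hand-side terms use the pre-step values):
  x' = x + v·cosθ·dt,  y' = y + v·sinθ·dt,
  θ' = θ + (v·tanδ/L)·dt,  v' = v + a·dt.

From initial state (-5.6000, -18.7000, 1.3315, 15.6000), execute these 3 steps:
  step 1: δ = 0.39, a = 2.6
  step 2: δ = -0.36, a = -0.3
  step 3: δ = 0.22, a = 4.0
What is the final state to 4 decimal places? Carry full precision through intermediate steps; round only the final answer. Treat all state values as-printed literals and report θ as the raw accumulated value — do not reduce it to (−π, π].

(-4.7947, -14.0578, 1.4486, 16.2300)

after step 1 (δ=0.39, a=2.6): (-5.230250, -17.184452, 1.520102, 15.860000)
after step 2 (δ=-0.36, a=-0.3): (-5.149883, -15.600490, 1.344521, 15.830000)
after step 3 (δ=0.22, a=4.0): (-4.794738, -14.057842, 1.448635, 16.230000)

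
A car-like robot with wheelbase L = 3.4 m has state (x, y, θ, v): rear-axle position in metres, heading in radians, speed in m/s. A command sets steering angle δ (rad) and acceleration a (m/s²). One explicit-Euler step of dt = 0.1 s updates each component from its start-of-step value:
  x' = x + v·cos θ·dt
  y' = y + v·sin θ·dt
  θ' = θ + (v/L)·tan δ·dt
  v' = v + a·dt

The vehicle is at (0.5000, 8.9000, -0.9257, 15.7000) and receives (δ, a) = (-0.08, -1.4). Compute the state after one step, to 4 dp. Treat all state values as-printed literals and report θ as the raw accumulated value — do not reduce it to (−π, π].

x' = 0.5000 + 15.7000·cos(-0.9257)·0.1 = 1.4440
y' = 8.9000 + 15.7000·sin(-0.9257)·0.1 = 7.6455
θ' = -0.9257 + (15.7000/3.4)·tan(-0.08)·0.1 = -0.9627
v' = 15.7000 − 1.4000·0.1 = 15.5600

(1.4440, 7.6455, -0.9627, 15.5600)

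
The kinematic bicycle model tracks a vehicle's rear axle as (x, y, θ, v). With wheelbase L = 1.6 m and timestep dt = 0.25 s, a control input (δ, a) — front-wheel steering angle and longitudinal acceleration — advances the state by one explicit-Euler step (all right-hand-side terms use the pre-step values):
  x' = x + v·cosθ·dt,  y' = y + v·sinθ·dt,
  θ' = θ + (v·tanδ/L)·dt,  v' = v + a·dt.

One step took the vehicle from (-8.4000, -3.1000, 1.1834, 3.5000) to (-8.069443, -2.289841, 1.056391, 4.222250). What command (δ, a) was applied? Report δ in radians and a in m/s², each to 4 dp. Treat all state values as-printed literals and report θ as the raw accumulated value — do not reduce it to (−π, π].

δ = -0.2282, a = 2.8890

a = (v'−v)/dt = (0.722250)/0.25 = 2.8890
Δθ = θ'−θ = -0.127009;  (v·dt/L) = 3.5000·0.25/1.6 = 0.546875
tan δ = Δθ·L/(v·dt) = -0.232245  →  δ = -0.2282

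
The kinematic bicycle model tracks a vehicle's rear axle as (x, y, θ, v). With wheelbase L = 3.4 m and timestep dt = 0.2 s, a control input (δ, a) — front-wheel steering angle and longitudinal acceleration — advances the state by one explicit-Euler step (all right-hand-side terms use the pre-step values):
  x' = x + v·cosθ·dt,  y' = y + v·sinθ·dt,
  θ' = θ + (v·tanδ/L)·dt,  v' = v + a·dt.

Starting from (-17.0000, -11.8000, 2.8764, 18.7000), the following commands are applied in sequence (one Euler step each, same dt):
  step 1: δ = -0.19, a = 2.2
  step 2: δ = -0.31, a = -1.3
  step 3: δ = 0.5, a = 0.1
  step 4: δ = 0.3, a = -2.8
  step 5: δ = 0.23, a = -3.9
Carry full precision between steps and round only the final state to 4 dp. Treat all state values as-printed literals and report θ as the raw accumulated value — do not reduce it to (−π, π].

after step 1 (δ=-0.19, a=2.2): (-20.609257, -10.819764, 2.664848, 19.140000)
after step 2 (δ=-0.31, a=-1.3): (-24.010410, -9.063137, 2.304197, 18.880000)
after step 3 (δ=0.5, a=0.1): (-26.538065, -6.257938, 2.910914, 18.900000)
after step 4 (δ=0.3, a=-2.8): (-30.217938, -5.393686, 3.254823, 18.340000)
after step 5 (δ=0.23, a=-3.9): (-33.862449, -5.808129, 3.507423, 17.560000)

(-33.8624, -5.8081, 3.5074, 17.5600)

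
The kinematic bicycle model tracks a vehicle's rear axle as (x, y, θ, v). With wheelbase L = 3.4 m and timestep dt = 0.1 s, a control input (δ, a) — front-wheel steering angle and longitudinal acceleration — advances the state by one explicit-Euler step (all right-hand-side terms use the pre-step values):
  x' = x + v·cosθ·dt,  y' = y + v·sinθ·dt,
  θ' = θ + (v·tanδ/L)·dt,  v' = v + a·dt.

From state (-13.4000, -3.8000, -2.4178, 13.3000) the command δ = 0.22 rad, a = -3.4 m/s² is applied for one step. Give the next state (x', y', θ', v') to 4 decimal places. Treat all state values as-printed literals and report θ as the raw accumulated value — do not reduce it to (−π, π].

(-14.3966, -4.6808, -2.3303, 12.9600)

x' = -13.4000 + 13.3000·cos(-2.4178)·0.1 = -14.3966
y' = -3.8000 + 13.3000·sin(-2.4178)·0.1 = -4.6808
θ' = -2.4178 + (13.3000/3.4)·tan(0.22)·0.1 = -2.3303
v' = 13.3000 − 3.4000·0.1 = 12.9600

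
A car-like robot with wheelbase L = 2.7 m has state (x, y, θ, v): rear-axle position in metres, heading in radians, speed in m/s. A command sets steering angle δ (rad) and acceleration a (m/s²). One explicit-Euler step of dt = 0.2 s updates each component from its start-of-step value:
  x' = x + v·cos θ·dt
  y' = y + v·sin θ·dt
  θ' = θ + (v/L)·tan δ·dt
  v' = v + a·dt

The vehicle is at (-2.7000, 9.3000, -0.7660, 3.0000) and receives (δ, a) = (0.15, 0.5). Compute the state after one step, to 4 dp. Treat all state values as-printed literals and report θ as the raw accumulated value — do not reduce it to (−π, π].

(-2.2676, 8.8840, -0.7324, 3.1000)

x' = -2.7000 + 3.0000·cos(-0.7660)·0.2 = -2.2676
y' = 9.3000 + 3.0000·sin(-0.7660)·0.2 = 8.8840
θ' = -0.7660 + (3.0000/2.7)·tan(0.15)·0.2 = -0.7324
v' = 3.0000 + 0.5000·0.2 = 3.1000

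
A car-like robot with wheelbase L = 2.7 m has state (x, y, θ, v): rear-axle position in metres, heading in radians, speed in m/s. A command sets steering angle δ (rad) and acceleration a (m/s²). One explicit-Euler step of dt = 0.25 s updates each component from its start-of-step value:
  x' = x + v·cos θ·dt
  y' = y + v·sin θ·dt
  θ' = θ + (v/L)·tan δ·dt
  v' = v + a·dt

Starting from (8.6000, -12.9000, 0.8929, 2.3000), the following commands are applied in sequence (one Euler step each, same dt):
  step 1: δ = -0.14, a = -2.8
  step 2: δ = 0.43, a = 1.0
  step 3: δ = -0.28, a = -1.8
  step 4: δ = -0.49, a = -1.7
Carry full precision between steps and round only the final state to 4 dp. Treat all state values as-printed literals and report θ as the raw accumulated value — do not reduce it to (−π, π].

after step 1 (δ=-0.14, a=-2.8): (8.960615, -12.452136, 0.862889, 1.600000)
after step 2 (δ=0.43, a=1.0): (9.220713, -12.148246, 0.930833, 1.850000)
after step 3 (δ=-0.28, a=-1.8): (9.496902, -11.777267, 0.881576, 1.400000)
after step 4 (δ=-0.49, a=-1.7): (9.719480, -11.507157, 0.812433, 0.975000)

(9.7195, -11.5072, 0.8124, 0.9750)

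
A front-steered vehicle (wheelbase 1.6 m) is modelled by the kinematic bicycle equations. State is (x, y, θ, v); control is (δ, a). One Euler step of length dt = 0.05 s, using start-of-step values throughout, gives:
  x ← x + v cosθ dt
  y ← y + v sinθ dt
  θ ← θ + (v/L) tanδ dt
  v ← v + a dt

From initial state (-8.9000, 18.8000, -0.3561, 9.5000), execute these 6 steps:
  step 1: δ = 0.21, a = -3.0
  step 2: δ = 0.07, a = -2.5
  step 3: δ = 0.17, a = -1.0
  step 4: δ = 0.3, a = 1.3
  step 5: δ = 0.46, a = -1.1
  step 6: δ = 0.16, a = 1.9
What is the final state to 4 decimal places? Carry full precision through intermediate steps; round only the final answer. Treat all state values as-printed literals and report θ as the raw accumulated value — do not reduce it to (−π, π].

(-6.1985, 18.2163, 0.0552, 9.2800)

after step 1 (δ=0.21, a=-3.0): (-8.454800, 18.634405, -0.292823, 9.350000)
after step 2 (δ=0.07, a=-2.5): (-8.007200, 18.499458, -0.272337, 9.225000)
after step 3 (δ=0.17, a=-1.0): (-7.562949, 18.375390, -0.222851, 9.175000)
after step 4 (δ=0.3, a=1.3): (-7.115544, 18.274001, -0.134159, 9.240000)
after step 5 (δ=0.46, a=-1.1): (-6.657695, 18.212205, 0.008902, 9.185000)
after step 6 (δ=0.16, a=1.9): (-6.198463, 18.216293, 0.055223, 9.280000)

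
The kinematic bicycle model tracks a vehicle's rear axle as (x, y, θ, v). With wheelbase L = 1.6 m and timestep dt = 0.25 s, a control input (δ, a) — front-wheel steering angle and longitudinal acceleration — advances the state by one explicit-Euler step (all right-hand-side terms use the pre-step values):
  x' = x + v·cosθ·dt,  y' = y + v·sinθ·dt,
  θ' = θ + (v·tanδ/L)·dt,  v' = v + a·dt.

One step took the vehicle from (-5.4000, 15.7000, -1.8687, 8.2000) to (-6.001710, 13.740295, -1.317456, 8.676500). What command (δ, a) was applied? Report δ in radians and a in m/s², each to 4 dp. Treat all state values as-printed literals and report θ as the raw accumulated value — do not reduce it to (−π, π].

δ = 0.4063, a = 1.9060

a = (v'−v)/dt = (0.476500)/0.25 = 1.9060
Δθ = θ'−θ = 0.551244;  (v·dt/L) = 8.2000·0.25/1.6 = 1.281250
tan δ = Δθ·L/(v·dt) = 0.430239  →  δ = 0.4063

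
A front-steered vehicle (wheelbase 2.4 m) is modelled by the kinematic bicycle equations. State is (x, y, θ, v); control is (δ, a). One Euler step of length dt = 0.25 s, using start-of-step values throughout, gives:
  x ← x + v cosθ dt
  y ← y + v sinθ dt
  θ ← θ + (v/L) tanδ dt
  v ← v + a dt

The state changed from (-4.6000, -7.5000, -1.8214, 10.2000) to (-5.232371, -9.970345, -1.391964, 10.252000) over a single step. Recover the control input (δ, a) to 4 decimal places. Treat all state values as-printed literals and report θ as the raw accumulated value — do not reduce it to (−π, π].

a = (v'−v)/dt = (0.052000)/0.25 = 0.2080
Δθ = θ'−θ = 0.429436;  (v·dt/L) = 10.2000·0.25/2.4 = 1.062500
tan δ = Δθ·L/(v·dt) = 0.404175  →  δ = 0.3841

δ = 0.3841, a = 0.2080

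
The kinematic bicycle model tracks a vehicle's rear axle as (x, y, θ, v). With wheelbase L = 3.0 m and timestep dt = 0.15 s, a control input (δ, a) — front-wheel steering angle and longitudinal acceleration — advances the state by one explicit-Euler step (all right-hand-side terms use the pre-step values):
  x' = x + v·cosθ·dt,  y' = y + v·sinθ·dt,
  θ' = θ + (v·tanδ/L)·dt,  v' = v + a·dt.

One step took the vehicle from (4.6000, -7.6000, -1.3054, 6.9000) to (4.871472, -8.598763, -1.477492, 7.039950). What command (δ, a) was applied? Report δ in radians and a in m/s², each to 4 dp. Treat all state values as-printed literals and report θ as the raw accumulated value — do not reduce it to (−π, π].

a = (v'−v)/dt = (0.139950)/0.15 = 0.9330
Δθ = θ'−θ = -0.172092;  (v·dt/L) = 6.9000·0.15/3.0 = 0.345000
tan δ = Δθ·L/(v·dt) = -0.498817  →  δ = -0.4627

δ = -0.4627, a = 0.9330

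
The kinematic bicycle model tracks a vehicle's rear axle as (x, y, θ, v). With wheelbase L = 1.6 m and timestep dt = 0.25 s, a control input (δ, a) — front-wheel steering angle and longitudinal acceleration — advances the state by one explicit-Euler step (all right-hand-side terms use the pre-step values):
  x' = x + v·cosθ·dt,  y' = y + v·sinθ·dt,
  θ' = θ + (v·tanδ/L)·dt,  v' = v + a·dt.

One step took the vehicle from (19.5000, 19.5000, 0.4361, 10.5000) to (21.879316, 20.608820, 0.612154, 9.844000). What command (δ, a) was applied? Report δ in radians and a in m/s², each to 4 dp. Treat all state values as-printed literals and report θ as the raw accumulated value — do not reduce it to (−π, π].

a = (v'−v)/dt = (-0.656000)/0.25 = -2.6240
Δθ = θ'−θ = 0.176054;  (v·dt/L) = 10.5000·0.25/1.6 = 1.640625
tan δ = Δθ·L/(v·dt) = 0.107309  →  δ = 0.1069

δ = 0.1069, a = -2.6240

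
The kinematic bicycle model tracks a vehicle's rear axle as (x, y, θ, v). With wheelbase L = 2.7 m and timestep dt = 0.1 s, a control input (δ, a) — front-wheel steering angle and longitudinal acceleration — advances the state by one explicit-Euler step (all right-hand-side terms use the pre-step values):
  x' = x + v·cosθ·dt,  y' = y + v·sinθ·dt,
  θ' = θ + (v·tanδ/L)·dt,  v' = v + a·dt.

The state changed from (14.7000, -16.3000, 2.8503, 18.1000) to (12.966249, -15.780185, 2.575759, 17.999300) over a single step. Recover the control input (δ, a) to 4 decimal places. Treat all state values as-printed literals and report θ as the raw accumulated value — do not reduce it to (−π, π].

δ = -0.3887, a = -1.0070

a = (v'−v)/dt = (-0.100700)/0.1 = -1.0070
Δθ = θ'−θ = -0.274541;  (v·dt/L) = 18.1000·0.1/2.7 = 0.670370
tan δ = Δθ·L/(v·dt) = -0.409536  →  δ = -0.3887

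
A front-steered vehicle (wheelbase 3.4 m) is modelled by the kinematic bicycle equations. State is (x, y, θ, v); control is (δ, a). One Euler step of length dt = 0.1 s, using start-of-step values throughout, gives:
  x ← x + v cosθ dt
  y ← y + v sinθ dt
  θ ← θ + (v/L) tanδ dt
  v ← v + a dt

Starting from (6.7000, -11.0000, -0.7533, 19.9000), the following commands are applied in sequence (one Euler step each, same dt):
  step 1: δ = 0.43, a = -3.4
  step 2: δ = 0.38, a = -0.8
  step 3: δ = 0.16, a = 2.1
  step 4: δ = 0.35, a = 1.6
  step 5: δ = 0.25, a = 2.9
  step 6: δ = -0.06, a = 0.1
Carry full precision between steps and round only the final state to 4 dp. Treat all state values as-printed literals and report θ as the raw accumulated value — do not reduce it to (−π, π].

after step 1 (δ=0.43, a=-3.4): (8.151577, -12.361259, -0.484872, 19.560000)
after step 2 (δ=0.38, a=-0.8): (9.882118, -13.272940, -0.255092, 19.480000)
after step 3 (δ=0.16, a=2.1): (11.767081, -13.764488, -0.162631, 19.690000)
after step 4 (δ=0.35, a=1.6): (13.710099, -14.083299, 0.048763, 19.850000)
after step 5 (δ=0.25, a=2.9): (15.692739, -13.986542, 0.197838, 20.140000)
after step 6 (δ=-0.06, a=0.1): (17.667454, -13.590690, 0.162254, 20.150000)

(17.6675, -13.5907, 0.1623, 20.1500)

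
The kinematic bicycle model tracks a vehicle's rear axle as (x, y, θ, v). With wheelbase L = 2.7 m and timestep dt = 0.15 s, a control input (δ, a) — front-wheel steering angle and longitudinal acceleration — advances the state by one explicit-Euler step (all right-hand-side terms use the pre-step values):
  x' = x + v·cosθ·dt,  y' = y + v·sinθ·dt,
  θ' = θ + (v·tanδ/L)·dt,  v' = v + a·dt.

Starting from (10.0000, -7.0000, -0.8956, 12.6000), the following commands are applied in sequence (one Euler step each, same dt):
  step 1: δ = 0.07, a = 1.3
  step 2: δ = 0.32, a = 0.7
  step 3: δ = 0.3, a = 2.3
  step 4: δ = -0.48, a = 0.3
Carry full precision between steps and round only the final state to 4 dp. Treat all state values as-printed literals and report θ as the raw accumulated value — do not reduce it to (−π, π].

after step 1 (δ=0.07, a=1.3): (11.181346, -8.475304, -0.846520, 12.795000)
after step 2 (δ=0.32, a=0.7): (12.453029, -9.912782, -0.610957, 12.900000)
after step 3 (δ=0.3, a=2.3): (14.037986, -11.022798, -0.389266, 13.245000)
after step 4 (δ=-0.48, a=0.3): (15.876103, -11.776789, -0.772349, 13.290000)

(15.8761, -11.7768, -0.7723, 13.2900)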